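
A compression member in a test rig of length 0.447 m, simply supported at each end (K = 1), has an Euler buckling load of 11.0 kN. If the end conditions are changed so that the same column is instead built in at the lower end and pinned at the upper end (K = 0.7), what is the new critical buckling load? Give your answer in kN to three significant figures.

P_cr ∝ 1/K², so P_cr,new = P_cr,old × (K_old/K_new)² = 11.0 × (1/0.7)²
= 11.0 × 2.041 = 22.4 kN

P_cr ≈ 22.4 kN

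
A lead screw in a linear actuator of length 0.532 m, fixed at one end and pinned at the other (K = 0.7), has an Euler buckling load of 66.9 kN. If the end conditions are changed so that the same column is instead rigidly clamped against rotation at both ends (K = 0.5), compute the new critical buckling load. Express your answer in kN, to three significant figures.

P_cr ∝ 1/K², so P_cr,new = P_cr,old × (K_old/K_new)² = 66.9 × (0.7/0.5)²
= 66.9 × 1.960 = 131 kN

P_cr ≈ 131 kN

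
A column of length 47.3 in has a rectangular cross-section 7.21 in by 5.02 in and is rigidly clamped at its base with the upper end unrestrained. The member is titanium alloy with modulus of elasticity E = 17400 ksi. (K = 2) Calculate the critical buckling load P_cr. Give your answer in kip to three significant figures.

Buckling occurs about the weak axis: I_min = h·b³/12 with b = 5.02 in (the shorter side).
I_min = 7.21×5.02³/12 = 76.01 in⁴
Effective length L_e = K·L = 2 × 47.3 = 94.60 in
P_cr = π²EI / L_e² = π² × 17400×10³ × 76.01 / 94.60² = 1.459×10^6 lb

P_cr ≈ 1460 kip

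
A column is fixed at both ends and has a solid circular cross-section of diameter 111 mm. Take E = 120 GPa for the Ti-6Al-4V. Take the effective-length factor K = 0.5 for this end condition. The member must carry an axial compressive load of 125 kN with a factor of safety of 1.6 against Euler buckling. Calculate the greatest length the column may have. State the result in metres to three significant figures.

L_max ≈ 13.3 m

I = πd⁴/64 = π×111⁴/64 = 7.452×10^6 mm⁴
I = 7.452×10^-6 m⁴
Required critical load P_cr = n·P = 1.6 × 125 = 200.0 kN = 2.000×10^5 N
From P_cr = π²EI/(K·L)²:  L = (1/K)·√(π²EI/P_cr) = (1/0.5)·√(π²×1.20×10^11×7.452×10^-6/2.000×10^5)
L = 13.3 m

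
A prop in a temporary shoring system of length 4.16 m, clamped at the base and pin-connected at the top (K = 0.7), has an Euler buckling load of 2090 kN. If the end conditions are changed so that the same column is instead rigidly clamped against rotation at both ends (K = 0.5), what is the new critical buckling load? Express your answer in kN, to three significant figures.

P_cr ≈ 4100 kN

P_cr ∝ 1/K², so P_cr,new = P_cr,old × (K_old/K_new)² = 2090 × (0.7/0.5)²
= 2090 × 1.960 = 4100 kN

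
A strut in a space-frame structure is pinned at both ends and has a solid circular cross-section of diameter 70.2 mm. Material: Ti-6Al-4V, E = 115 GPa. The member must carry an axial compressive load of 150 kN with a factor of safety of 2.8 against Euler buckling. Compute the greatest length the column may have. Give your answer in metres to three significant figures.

I = πd⁴/64 = π×70.2⁴/64 = 1.192×10^6 mm⁴
I = 1.192×10^-6 m⁴
Required critical load P_cr = n·P = 2.8 × 150 = 420.0 kN = 4.200×10^5 N
From P_cr = π²EI/(K·L)²:  L = (1/K)·√(π²EI/P_cr) = (1/1)·√(π²×1.15×10^11×1.192×10^-6/4.200×10^5)
L = 1.79 m

L_max ≈ 1.79 m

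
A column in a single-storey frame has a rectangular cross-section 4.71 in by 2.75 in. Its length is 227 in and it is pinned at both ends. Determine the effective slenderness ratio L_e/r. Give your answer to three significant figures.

λ ≈ 286

For a rectangle r_min = b/√12 = 2.75/√12 = 0.7939 in
L_e = K·L = 1 × 227 = 227.0 in
λ = L_e / r_min = 227.00 / 0.7939 = 286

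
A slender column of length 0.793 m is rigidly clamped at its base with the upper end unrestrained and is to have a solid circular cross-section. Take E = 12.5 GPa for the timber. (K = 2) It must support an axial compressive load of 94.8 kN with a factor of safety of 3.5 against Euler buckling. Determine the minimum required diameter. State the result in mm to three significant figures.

Required P_cr = n·P = 3.5 × 94.8 = 331.8 kN
L_e = K·L = 2 × 0.793 = 1.586 m
Required I = P_cr·L_e²/(π²E) = 3.318×10^5 × 1.586² / (π² × 1.25×10^10) = 6.765×10^-6 m⁴
I_req = 6.765×10^6 mm⁴
Solid circle: I = πd⁴/64  ⇒  d = (64I/π)^(1/4) = (64×6.765×10^6/π)^(1/4) = 108 mm

d ≈ 108 mm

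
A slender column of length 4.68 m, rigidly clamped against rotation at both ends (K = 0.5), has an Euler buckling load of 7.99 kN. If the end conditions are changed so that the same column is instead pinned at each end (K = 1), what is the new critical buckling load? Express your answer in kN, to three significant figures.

P_cr ∝ 1/K², so P_cr,new = P_cr,old × (K_old/K_new)² = 7.99 × (0.5/1)²
= 7.99 × 0.2500 = 2.00 kN

P_cr ≈ 2.00 kN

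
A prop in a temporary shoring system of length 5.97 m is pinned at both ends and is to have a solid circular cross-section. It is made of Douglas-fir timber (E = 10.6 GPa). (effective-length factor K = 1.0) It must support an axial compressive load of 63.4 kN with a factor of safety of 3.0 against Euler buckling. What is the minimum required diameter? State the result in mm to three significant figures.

Required P_cr = n·P = 3.0 × 63.4 = 190.2 kN
L_e = K·L = 1 × 5.97 = 5.970 m
Required I = P_cr·L_e²/(π²E) = 1.902×10^5 × 5.970² / (π² × 1.06×10^10) = 6.480×10^-5 m⁴
I_req = 6.480×10^7 mm⁴
Solid circle: I = πd⁴/64  ⇒  d = (64I/π)^(1/4) = (64×6.480×10^7/π)^(1/4) = 191 mm

d ≈ 191 mm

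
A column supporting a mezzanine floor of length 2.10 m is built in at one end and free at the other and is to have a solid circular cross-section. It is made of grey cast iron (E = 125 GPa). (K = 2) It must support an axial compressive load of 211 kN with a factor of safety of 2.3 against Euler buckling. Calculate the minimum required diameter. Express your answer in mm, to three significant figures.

Required P_cr = n·P = 2.3 × 211 = 485.3 kN
L_e = K·L = 2 × 2.10 = 4.200 m
Required I = P_cr·L_e²/(π²E) = 4.853×10^5 × 4.200² / (π² × 1.25×10^11) = 6.939×10^-6 m⁴
I_req = 6.939×10^6 mm⁴
Solid circle: I = πd⁴/64  ⇒  d = (64I/π)^(1/4) = (64×6.939×10^6/π)^(1/4) = 109 mm

d ≈ 109 mm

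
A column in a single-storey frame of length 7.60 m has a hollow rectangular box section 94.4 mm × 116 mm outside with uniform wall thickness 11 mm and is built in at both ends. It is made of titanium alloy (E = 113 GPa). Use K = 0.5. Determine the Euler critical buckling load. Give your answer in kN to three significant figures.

P_cr ≈ 398 kN

Inner dimensions: h_i = 116 − 2×11 = 94.00 mm, b_i = 94.4 − 2×11 = 72.40 mm
Weak-axis I_min = (h_o·b_o³ − h_i·b_i³)/12 with b_o = 94.4, b_i = 72.40 mm (shorter outer/inner sides).
I_min = (116×94.4³ − 94.00×72.40³)/12 = 5.159×10^6 mm⁴
I = 5.159×10^6 mm⁴ = 5.159×10^-6 m⁴
Effective length L_e = K·L = 0.5 × 7.60 = 3.800 m
P_cr = π²EI / L_e² = π² × 113×10⁹ × 5.159×10^-6 / 3.800² = 3.985×10^5 N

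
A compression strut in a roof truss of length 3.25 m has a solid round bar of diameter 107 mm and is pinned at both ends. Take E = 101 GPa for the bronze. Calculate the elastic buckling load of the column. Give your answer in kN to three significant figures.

I = πd⁴/64 = π×107⁴/64 = 6.434×10^6 mm⁴
I = 6.434×10^6 mm⁴ = 6.434×10^-6 m⁴
Effective length L_e = K·L = 1 × 3.25 = 3.250 m
P_cr = π²EI / L_e² = π² × 101×10⁹ × 6.434×10^-6 / 3.250² = 6.072×10^5 N

P_cr ≈ 607 kN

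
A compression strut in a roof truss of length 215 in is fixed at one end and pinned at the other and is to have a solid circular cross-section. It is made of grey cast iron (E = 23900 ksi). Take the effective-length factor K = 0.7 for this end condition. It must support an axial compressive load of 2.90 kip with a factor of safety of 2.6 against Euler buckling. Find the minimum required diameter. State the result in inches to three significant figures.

d ≈ 1.96 in

Required P_cr = n·P = 2.6 × 2.90 = 7.540 kip
L_e = K·L = 0.7 × 215 = 150.5 in
Required I = P_cr·L_e²/(π²E) = 7.540×10^3 × 150.5² / (π² × 2.39×10^7) = 0.7240 in⁴
Solid circle: I = πd⁴/64  ⇒  d = (64I/π)^(1/4) = (64×0.7240/π)^(1/4) = 1.96 in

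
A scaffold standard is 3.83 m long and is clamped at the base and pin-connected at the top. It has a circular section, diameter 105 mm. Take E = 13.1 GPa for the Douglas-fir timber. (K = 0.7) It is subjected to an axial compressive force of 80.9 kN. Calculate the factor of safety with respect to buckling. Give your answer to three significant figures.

I = πd⁴/64 = π×105⁴/64 = 5.967×10^6 mm⁴
I = 5.967×10^6 mm⁴ = 5.967×10^-6 m⁴
Effective length L_e = K·L = 0.7 × 3.83 = 2.681 m
P_cr = π²EI / L_e² = π² × 13.1×10⁹ × 5.967×10^-6 / 2.681² = 1.073×10^5 N
Factor of safety n = P_cr / P = 107.33 / 80.9 = 1.33

n ≈ 1.33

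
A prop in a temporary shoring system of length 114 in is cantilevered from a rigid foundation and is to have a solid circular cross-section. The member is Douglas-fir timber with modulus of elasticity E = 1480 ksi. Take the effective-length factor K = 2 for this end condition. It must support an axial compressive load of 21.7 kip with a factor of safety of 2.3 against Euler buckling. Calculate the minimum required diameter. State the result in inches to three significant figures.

d ≈ 7.76 in

Required P_cr = n·P = 2.3 × 21.7 = 49.91 kip
L_e = K·L = 2 × 114 = 228.0 in
Required I = P_cr·L_e²/(π²E) = 4.991×10^4 × 228.0² / (π² × 1.48×10^6) = 177.6 in⁴
Solid circle: I = πd⁴/64  ⇒  d = (64I/π)^(1/4) = (64×177.6/π)^(1/4) = 7.76 in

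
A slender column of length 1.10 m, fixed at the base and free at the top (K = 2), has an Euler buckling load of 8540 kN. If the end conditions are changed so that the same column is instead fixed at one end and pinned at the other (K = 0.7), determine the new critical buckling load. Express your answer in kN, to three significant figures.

P_cr ≈ 69700 kN

P_cr ∝ 1/K², so P_cr,new = P_cr,old × (K_old/K_new)² = 8540 × (2/0.7)²
= 8540 × 8.163 = 69700 kN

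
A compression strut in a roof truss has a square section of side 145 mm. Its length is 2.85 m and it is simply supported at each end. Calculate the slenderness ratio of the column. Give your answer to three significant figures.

λ ≈ 68.1

For a square r = a/√12 = 145/√12 = 41.86 mm
L_e = K·L = 1 × 2.85 m = 2.850 m = 2850.0 mm
λ = L_e / r_min = 2850.0 / 41.86 = 68.1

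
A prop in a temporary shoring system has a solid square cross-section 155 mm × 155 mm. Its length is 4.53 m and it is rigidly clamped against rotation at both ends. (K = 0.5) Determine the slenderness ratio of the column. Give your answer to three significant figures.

I = a⁴/12 = 155⁴/12 = 4.810×10^7 mm⁴
A = 2.402×10^4 mm²;  r_min = √(I/A) = √(4.810×10^7/2.402×10^4) = 44.74 mm
L_e = K·L = 0.5 × 4.53 m = 2.265 m = 2265.0 mm
λ = L_e / r_min = 2265.0 / 44.74 = 50.6

λ ≈ 50.6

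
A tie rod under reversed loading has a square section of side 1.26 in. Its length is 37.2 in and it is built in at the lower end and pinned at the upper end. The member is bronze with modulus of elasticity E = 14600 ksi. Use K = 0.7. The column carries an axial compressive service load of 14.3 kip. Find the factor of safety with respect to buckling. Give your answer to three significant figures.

n ≈ 3.12

I = a⁴/12 = 1.26⁴/12 = 0.2100 in⁴
Effective length L_e = K·L = 0.7 × 37.2 = 26.04 in
P_cr = π²EI / L_e² = π² × 14600×10³ × 0.2100 / 26.04² = 4.463×10^4 lb
Factor of safety n = P_cr / P = 44.635 / 14.3 = 3.12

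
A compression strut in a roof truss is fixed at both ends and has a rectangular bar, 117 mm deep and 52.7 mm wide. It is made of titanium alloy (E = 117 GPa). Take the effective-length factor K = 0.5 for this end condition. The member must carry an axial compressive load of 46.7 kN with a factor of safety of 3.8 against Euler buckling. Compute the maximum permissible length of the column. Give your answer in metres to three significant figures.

Buckling occurs about the weak axis: I_min = h·b³/12 with b = 52.7 mm (the shorter side).
I_min = 117×52.7³/12 = 1.427×10^6 mm⁴
I = 1.427×10^-6 m⁴
Required critical load P_cr = n·P = 3.8 × 46.7 = 177.5 kN = 1.775×10^5 N
From P_cr = π²EI/(K·L)²:  L = (1/K)·√(π²EI/P_cr) = (1/0.5)·√(π²×1.17×10^11×1.427×10^-6/1.775×10^5)
L = 6.09 m

L_max ≈ 6.09 m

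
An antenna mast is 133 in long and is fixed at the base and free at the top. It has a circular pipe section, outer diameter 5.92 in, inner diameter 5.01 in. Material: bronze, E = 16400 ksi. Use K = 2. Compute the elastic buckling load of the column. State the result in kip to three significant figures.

P_cr ≈ 67.2 kip

d_o = 5.92 in, d_i = 5.01 in
I = π(d_o⁴ − d_i⁴)/64 = π(5.92⁴ − 5.010⁴)/64 = 29.37 in⁴
Effective length L_e = K·L = 2 × 133 = 266.0 in
P_cr = π²EI / L_e² = π² × 16400×10³ × 29.37 / 266.0² = 6.718×10^4 lb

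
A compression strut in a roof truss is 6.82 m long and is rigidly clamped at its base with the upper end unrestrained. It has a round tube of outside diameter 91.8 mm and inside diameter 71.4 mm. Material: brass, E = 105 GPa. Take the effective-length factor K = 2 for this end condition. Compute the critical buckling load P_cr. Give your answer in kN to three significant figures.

P_cr ≈ 12.3 kN

d_o = 91.8 mm, d_i = 71.4 mm
I = π(d_o⁴ − d_i⁴)/64 = π(91.8⁴ − 71.40⁴)/64 = 2.210×10^6 mm⁴
I = 2.210×10^6 mm⁴ = 2.210×10^-6 m⁴
Effective length L_e = K·L = 2 × 6.82 = 13.64 m
P_cr = π²EI / L_e² = π² × 105×10⁹ × 2.210×10^-6 / 13.64² = 1.231×10^4 N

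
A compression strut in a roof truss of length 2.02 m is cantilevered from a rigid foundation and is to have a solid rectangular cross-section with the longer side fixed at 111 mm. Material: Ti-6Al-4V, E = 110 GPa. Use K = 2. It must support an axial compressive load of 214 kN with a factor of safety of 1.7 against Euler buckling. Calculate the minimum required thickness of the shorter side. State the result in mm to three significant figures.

b ≈ 83.9 mm

Required P_cr = n·P = 1.7 × 214 = 363.8 kN
L_e = K·L = 2 × 2.02 = 4.040 m
Required I = P_cr·L_e²/(π²E) = 3.638×10^5 × 4.040² / (π² × 1.10×10^11) = 5.469×10^-6 m⁴
I_req = 5.469×10^6 mm⁴
Rectangle, weak axis: I_min = h·b³/12 with h = 111 mm fixed  ⇒  b = (12I/h)^(1/3) = 83.9 mm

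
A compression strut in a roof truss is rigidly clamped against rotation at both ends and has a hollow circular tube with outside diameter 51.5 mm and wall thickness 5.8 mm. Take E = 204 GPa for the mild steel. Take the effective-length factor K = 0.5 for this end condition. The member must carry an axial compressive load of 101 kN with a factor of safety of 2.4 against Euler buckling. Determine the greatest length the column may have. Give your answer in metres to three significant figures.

Inner diameter d_i = 51.5 − 2×5.8 = 39.90 mm
I = π(d_o⁴ − d_i⁴)/64 = π(51.5⁴ − 39.90⁴)/64 = 2.209×10^5 mm⁴
I = 2.209×10^-7 m⁴
Required critical load P_cr = n·P = 2.4 × 101 = 242.4 kN = 2.424×10^5 N
From P_cr = π²EI/(K·L)²:  L = (1/K)·√(π²EI/P_cr) = (1/0.5)·√(π²×2.04×10^11×2.209×10^-7/2.424×10^5)
L = 2.71 m

L_max ≈ 2.71 m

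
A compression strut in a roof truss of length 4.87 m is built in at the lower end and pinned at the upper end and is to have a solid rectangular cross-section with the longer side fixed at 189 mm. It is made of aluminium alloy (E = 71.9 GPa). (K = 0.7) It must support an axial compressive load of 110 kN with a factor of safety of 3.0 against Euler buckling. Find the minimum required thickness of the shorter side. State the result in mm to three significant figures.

Required P_cr = n·P = 3.0 × 110 = 330.0 kN
L_e = K·L = 0.7 × 4.87 = 3.409 m
Required I = P_cr·L_e²/(π²E) = 3.300×10^5 × 3.409² / (π² × 7.19×10^10) = 5.404×10^-6 m⁴
I_req = 5.404×10^6 mm⁴
Rectangle, weak axis: I_min = h·b³/12 with h = 189 mm fixed  ⇒  b = (12I/h)^(1/3) = 70.0 mm

b ≈ 70.0 mm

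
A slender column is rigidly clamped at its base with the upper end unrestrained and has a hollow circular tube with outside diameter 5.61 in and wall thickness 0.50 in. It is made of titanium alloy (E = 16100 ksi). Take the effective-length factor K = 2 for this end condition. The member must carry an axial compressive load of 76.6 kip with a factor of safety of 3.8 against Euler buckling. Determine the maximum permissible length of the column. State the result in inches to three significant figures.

Inner diameter d_i = 5.61 − 2×0.50 = 4.610 in
I = π(d_o⁴ − d_i⁴)/64 = π(5.61⁴ − 4.610⁴)/64 = 26.45 in⁴
Required critical load P_cr = n·P = 3.8 × 76.6 = 291.1 kip = 2.911×10^5 lb
From P_cr = π²EI/(K·L)²:  L = (1/K)·√(π²EI/P_cr) = (1/2)·√(π²×1.61×10^7×26.45/2.911×10^5)
L = 60.1 in

L_max ≈ 60.1 in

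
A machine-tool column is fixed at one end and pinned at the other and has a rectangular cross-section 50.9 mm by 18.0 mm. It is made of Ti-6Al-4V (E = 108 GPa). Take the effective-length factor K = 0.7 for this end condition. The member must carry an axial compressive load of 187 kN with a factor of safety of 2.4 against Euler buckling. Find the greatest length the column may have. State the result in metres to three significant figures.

Buckling occurs about the weak axis: I_min = h·b³/12 with b = 18.0 mm (the shorter side).
I_min = 50.9×18.0³/12 = 2.474×10^4 mm⁴
I = 2.474×10^-8 m⁴
Required critical load P_cr = n·P = 2.4 × 187 = 448.8 kN = 4.488×10^5 N
From P_cr = π²EI/(K·L)²:  L = (1/K)·√(π²EI/P_cr) = (1/0.7)·√(π²×1.08×10^11×2.474×10^-8/4.488×10^5)
L = 0.346 m

L_max ≈ 0.346 m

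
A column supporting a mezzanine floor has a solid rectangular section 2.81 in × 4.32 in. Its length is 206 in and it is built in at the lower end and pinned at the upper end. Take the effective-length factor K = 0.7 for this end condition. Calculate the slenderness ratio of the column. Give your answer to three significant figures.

For a rectangle r_min = b/√12 = 2.81/√12 = 0.8112 in
L_e = K·L = 0.7 × 206 = 144.2 in
λ = L_e / r_min = 144.20 / 0.8112 = 178

λ ≈ 178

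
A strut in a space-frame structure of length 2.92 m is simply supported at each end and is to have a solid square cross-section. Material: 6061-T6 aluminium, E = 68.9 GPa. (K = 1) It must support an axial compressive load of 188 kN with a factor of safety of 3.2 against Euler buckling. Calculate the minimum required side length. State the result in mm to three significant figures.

Required P_cr = n·P = 3.2 × 188 = 601.6 kN
L_e = K·L = 1 × 2.92 = 2.920 m
Required I = P_cr·L_e²/(π²E) = 6.016×10^5 × 2.920² / (π² × 6.89×10^10) = 7.543×10^-6 m⁴
I_req = 7.543×10^6 mm⁴
Solid square: I = a⁴/12  ⇒  a = (12I)^(1/4) = (12×7.543×10^6)^(1/4) = 97.5 mm

a ≈ 97.5 mm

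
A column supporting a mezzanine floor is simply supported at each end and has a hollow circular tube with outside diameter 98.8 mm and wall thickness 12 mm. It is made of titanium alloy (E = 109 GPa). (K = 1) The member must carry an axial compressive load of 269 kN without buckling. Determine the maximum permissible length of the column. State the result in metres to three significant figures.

Inner diameter d_i = 98.8 − 2×12 = 74.80 mm
I = π(d_o⁴ − d_i⁴)/64 = π(98.8⁴ − 74.80⁴)/64 = 3.141×10^6 mm⁴
I = 3.141×10^-6 m⁴
At the buckling limit P_cr = P = 2.690×10^5 N
From P_cr = π²EI/(K·L)²:  L = (1/K)·√(π²EI/P_cr) = (1/1)·√(π²×1.09×10^11×3.141×10^-6/2.690×10^5)
L = 3.54 m

L_max ≈ 3.54 m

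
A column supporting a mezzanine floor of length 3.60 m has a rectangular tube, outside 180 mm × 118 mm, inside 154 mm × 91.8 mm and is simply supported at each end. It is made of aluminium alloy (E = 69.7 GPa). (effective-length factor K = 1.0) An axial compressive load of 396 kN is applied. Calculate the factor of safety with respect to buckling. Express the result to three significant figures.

Weak-axis I_min = (h_o·b_o³ − h_i·b_i³)/12 with b_o = 118, b_i = 91.80 mm (shorter outer/inner sides).
I_min = (180×118³ − 154.0×91.80³)/12 = 1.472×10^7 mm⁴
I = 1.472×10^7 mm⁴ = 1.472×10^-5 m⁴
Effective length L_e = K·L = 1 × 3.60 = 3.600 m
P_cr = π²EI / L_e² = π² × 69.7×10⁹ × 1.472×10^-5 / 3.600² = 7.812×10^5 N
Factor of safety n = P_cr / P = 781.19 / 396 = 1.97

n ≈ 1.97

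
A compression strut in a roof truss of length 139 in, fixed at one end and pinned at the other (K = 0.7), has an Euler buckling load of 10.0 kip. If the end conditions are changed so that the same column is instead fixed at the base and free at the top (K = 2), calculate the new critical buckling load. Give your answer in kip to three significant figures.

P_cr ≈ 1.22 kip

P_cr ∝ 1/K², so P_cr,new = P_cr,old × (K_old/K_new)² = 10.0 × (0.7/2)²
= 10.0 × 0.1225 = 1.22 kip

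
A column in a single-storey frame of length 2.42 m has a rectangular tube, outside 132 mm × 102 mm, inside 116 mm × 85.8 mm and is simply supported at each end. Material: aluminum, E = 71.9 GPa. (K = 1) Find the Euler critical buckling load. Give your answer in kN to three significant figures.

P_cr ≈ 675 kN

Weak-axis I_min = (h_o·b_o³ − h_i·b_i³)/12 with b_o = 102, b_i = 85.80 mm (shorter outer/inner sides).
I_min = (132×102³ − 116.0×85.80³)/12 = 5.568×10^6 mm⁴
I = 5.568×10^6 mm⁴ = 5.568×10^-6 m⁴
Effective length L_e = K·L = 1 × 2.42 = 2.420 m
P_cr = π²EI / L_e² = π² × 71.9×10⁹ × 5.568×10^-6 / 2.420² = 6.746×10^5 N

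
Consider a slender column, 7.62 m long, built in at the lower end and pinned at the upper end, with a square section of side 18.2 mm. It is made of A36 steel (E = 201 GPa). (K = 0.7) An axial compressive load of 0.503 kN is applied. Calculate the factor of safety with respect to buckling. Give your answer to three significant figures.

n ≈ 1.27

I = a⁴/12 = 18.2⁴/12 = 9.143×10^3 mm⁴
I = 9.143×10^3 mm⁴ = 9.143×10^-9 m⁴
Effective length L_e = K·L = 0.7 × 7.62 = 5.334 m
P_cr = π²EI / L_e² = π² × 201×10⁹ × 9.143×10^-9 / 5.334² = 637.5 N
Factor of safety n = P_cr / P = 0.63752 / 0.503 = 1.27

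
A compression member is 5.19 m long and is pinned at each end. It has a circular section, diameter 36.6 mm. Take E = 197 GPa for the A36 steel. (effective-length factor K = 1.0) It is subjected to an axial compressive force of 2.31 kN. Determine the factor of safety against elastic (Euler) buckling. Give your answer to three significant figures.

I = πd⁴/64 = π×36.6⁴/64 = 8.808×10^4 mm⁴
I = 8.808×10^4 mm⁴ = 8.808×10^-8 m⁴
Effective length L_e = K·L = 1 × 5.19 = 5.190 m
P_cr = π²EI / L_e² = π² × 197×10⁹ × 8.808×10^-8 / 5.190² = 6.358×10^3 N
Factor of safety n = P_cr / P = 6.3581 / 2.31 = 2.75

n ≈ 2.75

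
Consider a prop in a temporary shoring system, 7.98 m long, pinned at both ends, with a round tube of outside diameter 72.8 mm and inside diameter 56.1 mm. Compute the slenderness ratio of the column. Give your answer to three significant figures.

d_o = 72.8 mm, d_i = 56.1 mm
I = π(d_o⁴ − d_i⁴)/64 = π(72.8⁴ − 56.10⁴)/64 = 8.926×10^5 mm⁴
A = 1.691×10^3 mm²;  r_min = √(I/A) = √(8.926×10^5/1.691×10^3) = 22.98 mm
L_e = K·L = 1 × 7.98 m = 7.980 m = 7980.0 mm
λ = L_e / r_min = 7980.0 / 22.98 = 347

λ ≈ 347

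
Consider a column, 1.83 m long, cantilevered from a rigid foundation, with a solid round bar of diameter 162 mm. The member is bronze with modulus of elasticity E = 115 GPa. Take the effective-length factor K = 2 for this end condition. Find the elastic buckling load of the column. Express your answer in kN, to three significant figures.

P_cr ≈ 2860 kN

I = πd⁴/64 = π×162⁴/64 = 3.381×10^7 mm⁴
I = 3.381×10^7 mm⁴ = 3.381×10^-5 m⁴
Effective length L_e = K·L = 2 × 1.83 = 3.660 m
P_cr = π²EI / L_e² = π² × 115×10⁹ × 3.381×10^-5 / 3.660² = 2.865×10^6 N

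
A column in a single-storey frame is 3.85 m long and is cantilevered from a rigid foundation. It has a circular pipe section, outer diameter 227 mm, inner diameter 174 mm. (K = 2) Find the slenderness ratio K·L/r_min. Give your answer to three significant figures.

λ ≈ 108

d_o = 227 mm, d_i = 174 mm
I = π(d_o⁴ − d_i⁴)/64 = π(227⁴ − 174.0⁴)/64 = 8.534×10^7 mm⁴
A = 1.669×10^4 mm²;  r_min = √(I/A) = √(8.534×10^7/1.669×10^4) = 71.50 mm
L_e = K·L = 2 × 3.85 m = 7.700 m = 7700.0 mm
λ = L_e / r_min = 7700.0 / 71.50 = 108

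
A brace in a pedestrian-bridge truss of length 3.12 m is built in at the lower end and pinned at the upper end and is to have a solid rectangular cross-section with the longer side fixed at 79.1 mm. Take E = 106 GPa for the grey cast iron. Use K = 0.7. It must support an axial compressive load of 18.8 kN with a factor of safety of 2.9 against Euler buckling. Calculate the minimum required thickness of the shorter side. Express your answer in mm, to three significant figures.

b ≈ 33.5 mm

Required P_cr = n·P = 2.9 × 18.8 = 54.52 kN
L_e = K·L = 0.7 × 3.12 = 2.184 m
Required I = P_cr·L_e²/(π²E) = 5.452×10^4 × 2.184² / (π² × 1.06×10^11) = 2.486×10^-7 m⁴
I_req = 2.486×10^5 mm⁴
Rectangle, weak axis: I_min = h·b³/12 with h = 79.1 mm fixed  ⇒  b = (12I/h)^(1/3) = 33.5 mm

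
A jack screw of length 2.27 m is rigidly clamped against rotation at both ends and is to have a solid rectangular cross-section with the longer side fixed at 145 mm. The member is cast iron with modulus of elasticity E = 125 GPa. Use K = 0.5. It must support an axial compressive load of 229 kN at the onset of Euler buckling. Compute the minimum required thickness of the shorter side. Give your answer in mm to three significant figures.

b ≈ 27.0 mm

L_e = K·L = 0.5 × 2.27 = 1.135 m
Required I = P_cr·L_e²/(π²E) = 2.290×10^5 × 1.135² / (π² × 1.25×10^11) = 2.391×10^-7 m⁴
I_req = 2.391×10^5 mm⁴
Rectangle, weak axis: I_min = h·b³/12 with h = 145 mm fixed  ⇒  b = (12I/h)^(1/3) = 27.0 mm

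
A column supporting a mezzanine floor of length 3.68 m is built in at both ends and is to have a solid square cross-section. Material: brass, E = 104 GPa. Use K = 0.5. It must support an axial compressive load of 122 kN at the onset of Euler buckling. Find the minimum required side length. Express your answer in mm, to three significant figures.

a ≈ 46.9 mm

L_e = K·L = 0.5 × 3.68 = 1.840 m
Required I = P_cr·L_e²/(π²E) = 1.220×10^5 × 1.840² / (π² × 1.04×10^11) = 4.024×10^-7 m⁴
I_req = 4.024×10^5 mm⁴
Solid square: I = a⁴/12  ⇒  a = (12I)^(1/4) = (12×4.024×10^5)^(1/4) = 46.9 mm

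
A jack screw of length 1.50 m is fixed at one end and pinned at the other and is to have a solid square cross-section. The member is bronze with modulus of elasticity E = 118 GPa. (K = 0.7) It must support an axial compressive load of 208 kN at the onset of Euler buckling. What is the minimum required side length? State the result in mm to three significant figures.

a ≈ 39.2 mm

L_e = K·L = 0.7 × 1.50 = 1.050 m
Required I = P_cr·L_e²/(π²E) = 2.080×10^5 × 1.050² / (π² × 1.18×10^11) = 1.969×10^-7 m⁴
I_req = 1.969×10^5 mm⁴
Solid square: I = a⁴/12  ⇒  a = (12I)^(1/4) = (12×1.969×10^5)^(1/4) = 39.2 mm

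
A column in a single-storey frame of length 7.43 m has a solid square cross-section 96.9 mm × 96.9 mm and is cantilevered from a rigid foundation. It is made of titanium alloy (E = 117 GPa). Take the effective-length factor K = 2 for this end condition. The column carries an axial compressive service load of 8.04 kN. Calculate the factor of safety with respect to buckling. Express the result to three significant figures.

I = a⁴/12 = 96.9⁴/12 = 7.347×10^6 mm⁴
I = 7.347×10^6 mm⁴ = 7.347×10^-6 m⁴
Effective length L_e = K·L = 2 × 7.43 = 14.86 m
P_cr = π²EI / L_e² = π² × 117×10⁹ × 7.347×10^-6 / 14.86² = 3.842×10^4 N
Factor of safety n = P_cr / P = 38.420 / 8.04 = 4.78

n ≈ 4.78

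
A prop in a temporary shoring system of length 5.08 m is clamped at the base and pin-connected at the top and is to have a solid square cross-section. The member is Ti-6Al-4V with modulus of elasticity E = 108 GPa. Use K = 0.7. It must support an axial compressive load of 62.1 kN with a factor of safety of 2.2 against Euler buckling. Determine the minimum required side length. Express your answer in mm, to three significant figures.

Required P_cr = n·P = 2.2 × 62.1 = 136.6 kN
L_e = K·L = 0.7 × 5.08 = 3.556 m
Required I = P_cr·L_e²/(π²E) = 1.366×10^5 × 3.556² / (π² × 1.08×10^11) = 1.621×10^-6 m⁴
I_req = 1.621×10^6 mm⁴
Solid square: I = a⁴/12  ⇒  a = (12I)^(1/4) = (12×1.621×10^6)^(1/4) = 66.4 mm

a ≈ 66.4 mm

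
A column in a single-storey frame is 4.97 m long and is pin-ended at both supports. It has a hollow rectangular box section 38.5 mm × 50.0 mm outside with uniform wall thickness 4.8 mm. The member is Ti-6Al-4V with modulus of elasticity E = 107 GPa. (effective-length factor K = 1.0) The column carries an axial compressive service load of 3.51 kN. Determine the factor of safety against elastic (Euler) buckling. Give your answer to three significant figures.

n ≈ 1.91

Inner dimensions: h_i = 50.0 − 2×4.8 = 40.40 mm, b_i = 38.5 − 2×4.8 = 28.90 mm
Weak-axis I_min = (h_o·b_o³ − h_i·b_i³)/12 with b_o = 38.5, b_i = 28.90 mm (shorter outer/inner sides).
I_min = (50.0×38.5³ − 40.40×28.90³)/12 = 1.565×10^5 mm⁴
I = 1.565×10^5 mm⁴ = 1.565×10^-7 m⁴
Effective length L_e = K·L = 1 × 4.97 = 4.970 m
P_cr = π²EI / L_e² = π² × 107×10⁹ × 1.565×10^-7 / 4.970² = 6.692×10^3 N
Factor of safety n = P_cr / P = 6.6915 / 3.51 = 1.91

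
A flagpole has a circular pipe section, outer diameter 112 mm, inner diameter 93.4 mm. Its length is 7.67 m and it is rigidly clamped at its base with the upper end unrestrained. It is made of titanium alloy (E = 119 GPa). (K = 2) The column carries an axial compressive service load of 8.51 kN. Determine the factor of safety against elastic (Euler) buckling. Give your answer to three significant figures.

n ≈ 2.34

d_o = 112 mm, d_i = 93.4 mm
I = π(d_o⁴ − d_i⁴)/64 = π(112⁴ − 93.40⁴)/64 = 3.988×10^6 mm⁴
I = 3.988×10^6 mm⁴ = 3.988×10^-6 m⁴
Effective length L_e = K·L = 2 × 7.67 = 15.34 m
P_cr = π²EI / L_e² = π² × 119×10⁹ × 3.988×10^-6 / 15.34² = 1.991×10^4 N
Factor of safety n = P_cr / P = 19.907 / 8.51 = 2.34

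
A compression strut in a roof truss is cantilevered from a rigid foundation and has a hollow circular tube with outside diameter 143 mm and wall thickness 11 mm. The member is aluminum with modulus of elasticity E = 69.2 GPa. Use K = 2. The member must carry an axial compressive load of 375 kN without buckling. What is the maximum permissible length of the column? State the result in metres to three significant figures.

Inner diameter d_i = 143 − 2×11 = 121.0 mm
I = π(d_o⁴ − d_i⁴)/64 = π(143⁴ − 121.0⁴)/64 = 1.000×10^7 mm⁴
I = 1.000×10^-5 m⁴
At the buckling limit P_cr = P = 3.750×10^5 N
From P_cr = π²EI/(K·L)²:  L = (1/K)·√(π²EI/P_cr) = (1/2)·√(π²×6.92×10^10×1.000×10^-5/3.750×10^5)
L = 2.13 m

L_max ≈ 2.13 m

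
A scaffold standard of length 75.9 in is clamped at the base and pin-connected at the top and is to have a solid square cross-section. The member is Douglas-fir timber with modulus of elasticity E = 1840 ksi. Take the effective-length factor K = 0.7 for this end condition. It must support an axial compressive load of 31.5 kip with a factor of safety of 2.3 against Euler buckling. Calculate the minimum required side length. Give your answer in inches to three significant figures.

a ≈ 3.41 in

Required P_cr = n·P = 2.3 × 31.5 = 72.45 kip
L_e = K·L = 0.7 × 75.9 = 53.13 in
Required I = P_cr·L_e²/(π²E) = 7.245×10^4 × 53.13² / (π² × 1.84×10^6) = 11.26 in⁴
Solid square: I = a⁴/12  ⇒  a = (12I)^(1/4) = (12×11.26)^(1/4) = 3.41 in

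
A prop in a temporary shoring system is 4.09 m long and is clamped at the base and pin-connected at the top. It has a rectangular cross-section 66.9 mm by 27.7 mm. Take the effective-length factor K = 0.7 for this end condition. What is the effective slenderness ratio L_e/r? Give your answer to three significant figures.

Buckling occurs about the weak axis: I_min = h·b³/12 with b = 27.7 mm (the shorter side).
I_min = 66.9×27.7³/12 = 1.185×10^5 mm⁴
A = 1.853×10^3 mm²;  r_min = √(I/A) = √(1.185×10^5/1.853×10^3) = 7.996 mm
L_e = K·L = 0.7 × 4.09 m = 2.863 m = 2863.0 mm
λ = L_e / r_min = 2863.0 / 7.996 = 358

λ ≈ 358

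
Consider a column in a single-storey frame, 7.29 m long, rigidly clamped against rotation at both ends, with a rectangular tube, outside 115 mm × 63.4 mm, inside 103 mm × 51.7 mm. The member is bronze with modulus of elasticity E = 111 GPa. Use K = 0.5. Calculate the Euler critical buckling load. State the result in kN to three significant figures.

P_cr ≈ 104 kN

Weak-axis I_min = (h_o·b_o³ − h_i·b_i³)/12 with b_o = 63.4, b_i = 51.70 mm (shorter outer/inner sides).
I_min = (115×63.4³ − 103.0×51.70³)/12 = 1.256×10^6 mm⁴
I = 1.256×10^6 mm⁴ = 1.256×10^-6 m⁴
Effective length L_e = K·L = 0.5 × 7.29 = 3.645 m
P_cr = π²EI / L_e² = π² × 111×10⁹ × 1.256×10^-6 / 3.645² = 1.036×10^5 N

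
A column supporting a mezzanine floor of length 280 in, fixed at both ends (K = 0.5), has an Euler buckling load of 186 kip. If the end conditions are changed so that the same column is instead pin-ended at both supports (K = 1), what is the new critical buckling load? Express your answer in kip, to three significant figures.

P_cr ∝ 1/K², so P_cr,new = P_cr,old × (K_old/K_new)² = 186 × (0.5/1)²
= 186 × 0.2500 = 46.5 kip

P_cr ≈ 46.5 kip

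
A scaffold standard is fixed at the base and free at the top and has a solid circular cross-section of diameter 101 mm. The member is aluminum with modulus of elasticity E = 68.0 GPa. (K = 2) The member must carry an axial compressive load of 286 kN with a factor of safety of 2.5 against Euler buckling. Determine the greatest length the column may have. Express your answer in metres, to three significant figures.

I = πd⁴/64 = π×101⁴/64 = 5.108×10^6 mm⁴
I = 5.108×10^-6 m⁴
Required critical load P_cr = n·P = 2.5 × 286 = 715.0 kN = 7.150×10^5 N
From P_cr = π²EI/(K·L)²:  L = (1/K)·√(π²EI/P_cr) = (1/2)·√(π²×6.80×10^10×5.108×10^-6/7.150×10^5)
L = 1.09 m

L_max ≈ 1.09 m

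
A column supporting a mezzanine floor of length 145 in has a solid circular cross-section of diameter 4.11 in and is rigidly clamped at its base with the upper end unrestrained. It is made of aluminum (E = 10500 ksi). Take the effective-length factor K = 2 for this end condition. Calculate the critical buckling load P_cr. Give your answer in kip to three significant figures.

P_cr ≈ 17.3 kip

I = πd⁴/64 = π×4.11⁴/64 = 14.01 in⁴
Effective length L_e = K·L = 2 × 145 = 290.0 in
P_cr = π²EI / L_e² = π² × 10500×10³ × 14.01 / 290.0² = 1.726×10^4 lb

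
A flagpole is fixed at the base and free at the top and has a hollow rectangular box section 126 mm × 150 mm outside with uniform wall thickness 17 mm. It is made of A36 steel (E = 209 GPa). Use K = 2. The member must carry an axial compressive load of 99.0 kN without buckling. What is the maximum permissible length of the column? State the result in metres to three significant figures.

Inner dimensions: h_i = 150 − 2×17 = 116.0 mm, b_i = 126 − 2×17 = 92.00 mm
Weak-axis I_min = (h_o·b_o³ − h_i·b_i³)/12 with b_o = 126, b_i = 92.00 mm (shorter outer/inner sides).
I_min = (150×126³ − 116.0×92.00³)/12 = 1.748×10^7 mm⁴
I = 1.748×10^-5 m⁴
At the buckling limit P_cr = P = 9.900×10^4 N
From P_cr = π²EI/(K·L)²:  L = (1/K)·√(π²EI/P_cr) = (1/2)·√(π²×2.09×10^11×1.748×10^-5/9.900×10^4)
L = 9.54 m

L_max ≈ 9.54 m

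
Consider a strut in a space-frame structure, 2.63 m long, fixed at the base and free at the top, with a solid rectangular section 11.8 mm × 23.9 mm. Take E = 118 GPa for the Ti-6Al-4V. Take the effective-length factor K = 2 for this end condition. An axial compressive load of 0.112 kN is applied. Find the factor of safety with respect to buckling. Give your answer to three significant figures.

n ≈ 1.23

Buckling occurs about the weak axis: I_min = h·b³/12 with b = 11.8 mm (the shorter side).
I_min = 23.9×11.8³/12 = 3.272×10^3 mm⁴
I = 3.272×10^3 mm⁴ = 3.272×10^-9 m⁴
Effective length L_e = K·L = 2 × 2.63 = 5.260 m
P_cr = π²EI / L_e² = π² × 118×10⁹ × 3.272×10^-9 / 5.260² = 137.7 N
Factor of safety n = P_cr / P = 0.13774 / 0.112 = 1.23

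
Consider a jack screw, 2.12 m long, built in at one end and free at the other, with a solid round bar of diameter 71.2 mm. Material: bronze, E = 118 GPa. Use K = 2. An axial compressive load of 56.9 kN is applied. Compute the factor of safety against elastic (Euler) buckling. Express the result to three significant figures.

n ≈ 1.44

I = πd⁴/64 = π×71.2⁴/64 = 1.262×10^6 mm⁴
I = 1.262×10^6 mm⁴ = 1.262×10^-6 m⁴
Effective length L_e = K·L = 2 × 2.12 = 4.240 m
P_cr = π²EI / L_e² = π² × 118×10⁹ × 1.262×10^-6 / 4.240² = 8.172×10^4 N
Factor of safety n = P_cr / P = 81.722 / 56.9 = 1.44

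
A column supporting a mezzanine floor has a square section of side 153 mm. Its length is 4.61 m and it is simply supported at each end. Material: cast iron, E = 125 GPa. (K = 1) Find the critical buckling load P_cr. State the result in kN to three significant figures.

I = a⁴/12 = 153⁴/12 = 4.567×10^7 mm⁴
I = 4.567×10^7 mm⁴ = 4.567×10^-5 m⁴
Effective length L_e = K·L = 1 × 4.61 = 4.610 m
P_cr = π²EI / L_e² = π² × 125×10⁹ × 4.567×10^-5 / 4.610² = 2.651×10^6 N

P_cr ≈ 2650 kN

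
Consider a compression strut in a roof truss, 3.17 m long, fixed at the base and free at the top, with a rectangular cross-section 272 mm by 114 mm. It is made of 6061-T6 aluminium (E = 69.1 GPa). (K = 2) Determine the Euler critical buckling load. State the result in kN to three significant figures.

Buckling occurs about the weak axis: I_min = h·b³/12 with b = 114 mm (the shorter side).
I_min = 272×114³/12 = 3.358×10^7 mm⁴
I = 3.358×10^7 mm⁴ = 3.358×10^-5 m⁴
Effective length L_e = K·L = 2 × 3.17 = 6.340 m
P_cr = π²EI / L_e² = π² × 69.1×10⁹ × 3.358×10^-5 / 6.340² = 5.698×10^5 N

P_cr ≈ 570 kN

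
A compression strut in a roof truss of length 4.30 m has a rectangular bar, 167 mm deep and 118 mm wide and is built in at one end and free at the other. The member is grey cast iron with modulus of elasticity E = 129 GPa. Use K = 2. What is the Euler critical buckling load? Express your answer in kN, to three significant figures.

Buckling occurs about the weak axis: I_min = h·b³/12 with b = 118 mm (the shorter side).
I_min = 167×118³/12 = 2.287×10^7 mm⁴
I = 2.287×10^7 mm⁴ = 2.287×10^-5 m⁴
Effective length L_e = K·L = 2 × 4.30 = 8.600 m
P_cr = π²EI / L_e² = π² × 129×10⁹ × 2.287×10^-5 / 8.600² = 3.936×10^5 N

P_cr ≈ 394 kN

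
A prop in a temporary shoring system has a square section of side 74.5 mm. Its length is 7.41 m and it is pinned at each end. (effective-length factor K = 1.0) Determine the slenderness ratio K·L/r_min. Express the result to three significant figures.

λ ≈ 345

I = a⁴/12 = 74.5⁴/12 = 2.567×10^6 mm⁴
A = 5.550×10^3 mm²;  r_min = √(I/A) = √(2.567×10^6/5.550×10^3) = 21.51 mm
L_e = K·L = 1 × 7.41 m = 7.410 m = 7410.0 mm
λ = L_e / r_min = 7410.0 / 21.51 = 345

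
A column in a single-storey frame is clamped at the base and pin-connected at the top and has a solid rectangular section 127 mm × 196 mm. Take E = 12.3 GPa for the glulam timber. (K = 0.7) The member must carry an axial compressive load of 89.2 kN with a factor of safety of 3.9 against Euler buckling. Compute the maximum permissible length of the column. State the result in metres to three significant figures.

L_max ≈ 4.88 m

Buckling occurs about the weak axis: I_min = h·b³/12 with b = 127 mm (the shorter side).
I_min = 196×127³/12 = 3.346×10^7 mm⁴
I = 3.346×10^-5 m⁴
Required critical load P_cr = n·P = 3.9 × 89.2 = 347.9 kN = 3.479×10^5 N
From P_cr = π²EI/(K·L)²:  L = (1/K)·√(π²EI/P_cr) = (1/0.7)·√(π²×1.23×10^10×3.346×10^-5/3.479×10^5)
L = 4.88 m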